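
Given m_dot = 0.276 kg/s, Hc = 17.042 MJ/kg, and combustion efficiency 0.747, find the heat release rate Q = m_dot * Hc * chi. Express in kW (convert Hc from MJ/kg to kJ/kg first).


Hc = 17.042 MJ/kg = 17.042 * 1000 kJ/kg = 17042 kJ/kg
Q = 0.276 kg/s * 17042 kJ/kg * 0.747 = 3513.6 kW

3513.6 kW


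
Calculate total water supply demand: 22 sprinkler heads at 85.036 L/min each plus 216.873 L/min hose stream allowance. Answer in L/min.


Sprinkler demand = 22 * 85.036 = 1870.792 L/min
Total = 1870.792 + 216.873 = 2087.665 L/min

2087.665 L/min


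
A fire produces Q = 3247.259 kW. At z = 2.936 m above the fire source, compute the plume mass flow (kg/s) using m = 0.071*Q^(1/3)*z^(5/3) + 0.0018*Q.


Q^(1/3) = 14.808
z^(5/3) = 6.0200
First term = 0.071 * 14.808 * 6.0200 = 6.3293
Second term = 0.0018 * 3247.259 = 5.8451
m = 12.174 kg/s

12.174 kg/s


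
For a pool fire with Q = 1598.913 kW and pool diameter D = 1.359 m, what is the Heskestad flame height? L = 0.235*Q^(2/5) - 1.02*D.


Q^(2/5) = 19.122
0.235 * Q^(2/5) = 4.4936
1.02 * D = 1.3862
L = 3.1075 m

3.1075 m


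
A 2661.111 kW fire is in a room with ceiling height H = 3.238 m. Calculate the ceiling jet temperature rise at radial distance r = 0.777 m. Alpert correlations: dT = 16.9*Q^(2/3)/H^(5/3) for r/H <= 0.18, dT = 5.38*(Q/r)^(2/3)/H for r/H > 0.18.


r/H = 0.777 / 3.238 = 0.23996
r/H > 0.18, so dT = 5.38*(Q/r)^(2/3)/H
Q/r = 3424.9
(Q/r)^(2/3) = 227.21
dT = 5.38 * 227.21 / 3.238 = 377.51 K

377.51 K


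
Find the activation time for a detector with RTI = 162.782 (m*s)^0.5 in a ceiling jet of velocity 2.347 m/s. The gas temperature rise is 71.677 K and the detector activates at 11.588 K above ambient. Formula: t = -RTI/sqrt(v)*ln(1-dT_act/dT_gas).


dT_act/dT_gas = 0.16167
ln(1 - 0.16167) = -0.17634
t = -162.782 / sqrt(2.347) * -0.17634 = 18.737 s

18.737 s


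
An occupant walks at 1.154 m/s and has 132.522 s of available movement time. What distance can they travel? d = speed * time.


d = 1.154 * 132.522 = 152.93 m

152.93 m


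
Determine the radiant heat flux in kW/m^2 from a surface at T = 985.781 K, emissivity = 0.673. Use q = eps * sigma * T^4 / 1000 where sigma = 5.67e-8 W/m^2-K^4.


T^4 = 9.4433e+11
q = 0.673 * 5.67e-8 * 9.4433e+11 / 1000 = 36.035 kW/m^2

36.035 kW/m^2


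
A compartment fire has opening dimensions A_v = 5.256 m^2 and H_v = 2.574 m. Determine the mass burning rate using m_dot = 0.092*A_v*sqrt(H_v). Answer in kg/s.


sqrt(H_v) = 1.6044
m_dot = 0.092 * 5.256 * 1.6044 = 0.77580 kg/s

0.77580 kg/s


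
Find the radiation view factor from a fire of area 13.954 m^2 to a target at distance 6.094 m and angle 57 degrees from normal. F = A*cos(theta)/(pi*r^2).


cos(57 deg) = 0.54464
pi*r^2 = 116.67
F = 13.954 * 0.54464 / 116.67 = 0.065141

0.065141


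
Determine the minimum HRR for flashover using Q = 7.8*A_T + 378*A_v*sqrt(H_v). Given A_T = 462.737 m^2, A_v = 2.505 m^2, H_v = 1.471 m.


7.8*A_T = 3609.3
sqrt(H_v) = 1.2128
378*A_v*sqrt(H_v) = 1148.4
Q = 3609.3 + 1148.4 = 4757.8 kW

4757.8 kW


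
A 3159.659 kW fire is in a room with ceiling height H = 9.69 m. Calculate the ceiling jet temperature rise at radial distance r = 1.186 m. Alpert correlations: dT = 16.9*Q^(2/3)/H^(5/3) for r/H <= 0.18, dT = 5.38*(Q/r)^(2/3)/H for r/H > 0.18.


r/H = 1.186 / 9.69 = 0.12239
r/H <= 0.18, so dT = 16.9*Q^(2/3)/H^(5/3)
Q^(2/3) = 215.32
H^(5/3) = 44.043
dT = 16.9 * 215.32 / 44.043 = 82.624 K

82.624 K


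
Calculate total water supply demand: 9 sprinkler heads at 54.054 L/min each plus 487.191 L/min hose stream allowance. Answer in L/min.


Sprinkler demand = 9 * 54.054 = 486.486 L/min
Total = 486.486 + 487.191 = 973.677 L/min

973.677 L/min


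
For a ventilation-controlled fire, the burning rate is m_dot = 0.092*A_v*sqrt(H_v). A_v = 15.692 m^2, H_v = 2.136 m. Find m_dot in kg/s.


sqrt(H_v) = 1.4615
m_dot = 0.092 * 15.692 * 1.4615 = 2.1099 kg/s

2.1099 kg/s


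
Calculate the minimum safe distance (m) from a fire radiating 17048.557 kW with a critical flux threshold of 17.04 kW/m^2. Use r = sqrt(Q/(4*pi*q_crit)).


4*pi*q_crit = 214.13
Q/(4*pi*q_crit) = 79.617
r = sqrt(79.617) = 8.9229 m

8.9229 m


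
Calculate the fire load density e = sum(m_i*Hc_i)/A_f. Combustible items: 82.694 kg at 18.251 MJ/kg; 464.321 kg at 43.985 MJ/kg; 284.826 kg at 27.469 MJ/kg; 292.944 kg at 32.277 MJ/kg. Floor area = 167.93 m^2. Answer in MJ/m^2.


Total energy = 82.694*18.251 + 464.321*43.985 + 284.826*27.469 + 292.944*32.277
= 1509.248 + 20423.16 + 7823.885 + 9455.353
= 39211.65 MJ
e = 39211.65 / 167.93 = 233.50 MJ/m^2

233.50 MJ/m^2


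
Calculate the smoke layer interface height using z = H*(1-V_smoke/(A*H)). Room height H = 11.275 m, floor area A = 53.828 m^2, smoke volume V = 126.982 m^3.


V/(A*H) = 0.20923
1 - 0.20923 = 0.79077
z = 11.275 * 0.79077 = 8.9160 m

8.9160 m


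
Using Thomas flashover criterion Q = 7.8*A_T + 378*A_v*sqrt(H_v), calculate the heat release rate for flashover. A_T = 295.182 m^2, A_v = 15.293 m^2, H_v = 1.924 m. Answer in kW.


7.8*A_T = 2302.4
sqrt(H_v) = 1.3871
378*A_v*sqrt(H_v) = 8018.4
Q = 2302.4 + 8018.4 = 10321 kW

10321 kW


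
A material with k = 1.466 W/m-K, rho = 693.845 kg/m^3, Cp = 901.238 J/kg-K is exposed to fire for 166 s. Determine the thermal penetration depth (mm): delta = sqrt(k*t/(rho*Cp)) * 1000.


alpha = 1.466 / (693.845 * 901.238) = 2.3444e-06 m^2/s
alpha * t = 0.00038917
delta = sqrt(0.00038917) * 1000 = 19.727 mm

19.727 mm


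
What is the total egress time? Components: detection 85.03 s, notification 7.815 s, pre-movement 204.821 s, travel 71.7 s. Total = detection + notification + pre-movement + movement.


Total = 85.03 + 7.815 + 204.821 + 71.7 = 369.366 s

369.366 s


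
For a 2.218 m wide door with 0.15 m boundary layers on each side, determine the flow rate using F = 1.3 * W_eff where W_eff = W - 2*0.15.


W_eff = 2.218 - 0.30 = 1.918 m
F = 1.3 * 1.918 = 2.4934 persons/s

2.4934 persons/s


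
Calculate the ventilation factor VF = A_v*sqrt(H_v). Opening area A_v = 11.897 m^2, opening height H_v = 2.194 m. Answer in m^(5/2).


sqrt(H_v) = 1.4812
VF = 11.897 * 1.4812 = 17.622 m^(5/2)

17.622 m^(5/2)


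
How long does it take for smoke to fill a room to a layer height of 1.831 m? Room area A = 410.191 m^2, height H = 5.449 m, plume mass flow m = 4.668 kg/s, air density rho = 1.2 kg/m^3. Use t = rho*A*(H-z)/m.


H - z = 3.618 m
t = 1.2 * 410.191 * 3.618 / 4.668 = 381.51 s

381.51 s


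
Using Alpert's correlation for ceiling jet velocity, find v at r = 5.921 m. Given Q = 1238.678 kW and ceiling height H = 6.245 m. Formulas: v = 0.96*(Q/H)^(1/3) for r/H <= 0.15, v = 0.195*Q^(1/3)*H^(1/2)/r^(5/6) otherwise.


r/H = 5.921 / 6.245 = 0.94812
r/H > 0.15, so v = 0.195*Q^(1/3)*H^(1/2)/r^(5/6)
Q^(1/3) = 10.740
H^(1/2) = 2.4990
r^(5/6) = 4.4021
v = 0.195 * 10.740 * 2.4990 / 4.4021 = 1.1888 m/s

1.1888 m/s


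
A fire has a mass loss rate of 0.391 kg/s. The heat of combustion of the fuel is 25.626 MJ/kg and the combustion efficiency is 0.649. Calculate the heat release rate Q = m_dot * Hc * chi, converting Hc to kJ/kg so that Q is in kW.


Hc = 25.626 MJ/kg = 25.626 * 1000 kJ/kg = 25626 kJ/kg
Q = 0.391 kg/s * 25626 kJ/kg * 0.649 = 6502.8 kW

6502.8 kW


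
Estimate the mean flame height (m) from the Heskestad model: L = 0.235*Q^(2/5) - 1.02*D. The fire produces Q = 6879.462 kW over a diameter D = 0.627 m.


Q^(2/5) = 34.278
0.235 * Q^(2/5) = 8.0554
1.02 * D = 0.63954
L = 7.4159 m

7.4159 m


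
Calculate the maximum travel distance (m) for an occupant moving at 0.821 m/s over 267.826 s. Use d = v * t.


d = 0.821 * 267.826 = 219.89 m

219.89 m


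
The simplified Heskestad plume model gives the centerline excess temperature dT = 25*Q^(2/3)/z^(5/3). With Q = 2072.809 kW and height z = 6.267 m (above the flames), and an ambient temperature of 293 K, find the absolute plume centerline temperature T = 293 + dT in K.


Q^(2/3) = 162.57
z^(5/3) = 21.303
dT = 25 * 162.57 / 21.303 = 190.79 K
T = 293 + 190.79 = 483.79 K

483.79 K


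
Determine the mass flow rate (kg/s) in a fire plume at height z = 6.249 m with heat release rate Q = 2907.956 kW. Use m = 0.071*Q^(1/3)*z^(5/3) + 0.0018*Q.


Q^(1/3) = 14.273
z^(5/3) = 21.201
First term = 0.071 * 14.273 * 21.201 = 21.485
Second term = 0.0018 * 2907.956 = 5.2343
m = 26.719 kg/s

26.719 kg/s


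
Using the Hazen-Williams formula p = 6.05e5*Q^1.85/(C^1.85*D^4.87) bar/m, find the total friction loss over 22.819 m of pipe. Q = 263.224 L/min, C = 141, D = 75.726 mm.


Q^1.85 = 30033
C^1.85 = 9463.6
D^4.87 = 1.4188e+09
p/m = 0.0013533 bar/m
p_total = 0.0013533 * 22.819 = 0.030880 bar

0.030880 bar


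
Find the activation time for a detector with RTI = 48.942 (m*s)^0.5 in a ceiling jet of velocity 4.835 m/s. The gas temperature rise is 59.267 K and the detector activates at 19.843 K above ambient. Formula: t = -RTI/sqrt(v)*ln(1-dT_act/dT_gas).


dT_act/dT_gas = 0.33481
ln(1 - 0.33481) = -0.40768
t = -48.942 / sqrt(4.835) * -0.40768 = 9.0740 s

9.0740 s


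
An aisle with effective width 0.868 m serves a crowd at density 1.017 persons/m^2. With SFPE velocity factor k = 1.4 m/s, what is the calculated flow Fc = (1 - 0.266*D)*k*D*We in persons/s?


1 - 0.266*D = 1 - 0.266*1.017 = 0.72948
Fs = 0.72948 * 1.4 * 1.017 = 1.0386 persons/(s*m)
Fc = 1.0386 * 0.868 = 0.90153 persons/s

0.90153 persons/s


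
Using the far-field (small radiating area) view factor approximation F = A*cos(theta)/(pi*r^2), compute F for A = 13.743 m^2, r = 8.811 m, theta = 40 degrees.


cos(40 deg) = 0.76604
pi*r^2 = 243.89
F = 13.743 * 0.76604 / 243.89 = 0.043165

0.043165


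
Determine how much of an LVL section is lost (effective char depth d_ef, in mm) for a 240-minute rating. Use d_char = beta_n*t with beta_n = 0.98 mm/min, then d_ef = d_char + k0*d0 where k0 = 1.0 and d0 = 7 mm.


d_char = 0.98 * 240 = 235.2 mm
d_ef = 235.2 + 1.0*7 = 242.2 mm

242.2 mm


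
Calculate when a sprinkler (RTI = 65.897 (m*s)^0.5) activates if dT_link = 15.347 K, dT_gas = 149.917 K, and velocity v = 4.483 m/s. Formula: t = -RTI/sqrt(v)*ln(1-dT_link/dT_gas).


dT_link/dT_gas = 0.10237
ln(1 - 0.10237) = -0.10800
t = -65.897 / sqrt(4.483) * -0.10800 = 3.3612 s

3.3612 s


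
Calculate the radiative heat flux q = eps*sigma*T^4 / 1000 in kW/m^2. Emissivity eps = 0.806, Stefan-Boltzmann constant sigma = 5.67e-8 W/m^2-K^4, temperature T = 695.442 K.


T^4 = 2.3391e+11
q = 0.806 * 5.67e-8 * 2.3391e+11 / 1000 = 10.690 kW/m^2

10.690 kW/m^2


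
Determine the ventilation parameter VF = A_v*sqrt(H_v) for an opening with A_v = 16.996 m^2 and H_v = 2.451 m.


sqrt(H_v) = 1.5656
VF = 16.996 * 1.5656 = 26.608 m^(5/2)

26.608 m^(5/2)


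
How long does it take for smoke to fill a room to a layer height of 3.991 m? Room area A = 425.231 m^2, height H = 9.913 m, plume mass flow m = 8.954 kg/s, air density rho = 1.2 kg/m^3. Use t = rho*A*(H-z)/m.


H - z = 5.922 m
t = 1.2 * 425.231 * 5.922 / 8.954 = 337.49 s

337.49 s


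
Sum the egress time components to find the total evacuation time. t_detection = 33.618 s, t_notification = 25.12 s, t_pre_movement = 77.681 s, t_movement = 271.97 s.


Total = 33.618 + 25.12 + 77.681 + 271.97 = 408.389 s

408.389 s


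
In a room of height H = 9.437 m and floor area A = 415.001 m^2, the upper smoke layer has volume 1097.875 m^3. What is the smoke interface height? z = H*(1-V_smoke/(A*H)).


V/(A*H) = 0.28033
1 - 0.28033 = 0.71967
z = 9.437 * 0.71967 = 6.7915 m

6.7915 m


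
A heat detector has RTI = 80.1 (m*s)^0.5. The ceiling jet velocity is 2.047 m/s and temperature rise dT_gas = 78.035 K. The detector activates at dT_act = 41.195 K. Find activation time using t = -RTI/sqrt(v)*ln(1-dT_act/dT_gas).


dT_act/dT_gas = 0.52790
ln(1 - 0.52790) = -0.75057
t = -80.1 / sqrt(2.047) * -0.75057 = 42.021 s

42.021 s


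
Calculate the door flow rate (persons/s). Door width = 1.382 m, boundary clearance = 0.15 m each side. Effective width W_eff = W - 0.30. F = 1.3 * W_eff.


W_eff = 1.382 - 0.30 = 1.082 m
F = 1.3 * 1.082 = 1.4066 persons/s

1.4066 persons/s


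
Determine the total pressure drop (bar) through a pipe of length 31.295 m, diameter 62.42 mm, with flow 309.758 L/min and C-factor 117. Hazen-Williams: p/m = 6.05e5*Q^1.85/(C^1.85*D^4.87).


Q^1.85 = 40587
C^1.85 = 6701.1
D^4.87 = 5.5364e+08
p/m = 0.0066188 bar/m
p_total = 0.0066188 * 31.295 = 0.20713 bar

0.20713 bar


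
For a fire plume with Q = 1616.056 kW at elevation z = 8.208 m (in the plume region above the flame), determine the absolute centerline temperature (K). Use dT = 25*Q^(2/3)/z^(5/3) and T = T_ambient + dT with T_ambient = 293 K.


Q^(2/3) = 137.71
z^(5/3) = 33.399
dT = 25 * 137.71 / 33.399 = 103.08 K
T = 293 + 103.08 = 396.08 K

396.08 K


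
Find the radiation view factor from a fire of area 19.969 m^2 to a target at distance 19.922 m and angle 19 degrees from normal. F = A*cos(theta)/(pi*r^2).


cos(19 deg) = 0.94552
pi*r^2 = 1246.9
F = 19.969 * 0.94552 / 1246.9 = 0.015143

0.015143


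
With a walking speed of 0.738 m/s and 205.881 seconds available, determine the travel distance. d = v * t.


d = 0.738 * 205.881 = 151.94 m

151.94 m


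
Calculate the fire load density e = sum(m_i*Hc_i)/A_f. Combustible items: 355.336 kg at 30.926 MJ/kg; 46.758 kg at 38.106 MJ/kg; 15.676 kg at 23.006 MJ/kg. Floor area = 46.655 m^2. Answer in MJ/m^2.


Total energy = 355.336*30.926 + 46.758*38.106 + 15.676*23.006
= 10989.12 + 1781.760 + 360.6421
= 13131.52 MJ
e = 13131.52 / 46.655 = 281.46 MJ/m^2

281.46 MJ/m^2


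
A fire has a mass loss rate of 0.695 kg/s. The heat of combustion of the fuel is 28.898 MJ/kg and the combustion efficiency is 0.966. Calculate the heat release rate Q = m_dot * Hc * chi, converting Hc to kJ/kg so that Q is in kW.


Hc = 28.898 MJ/kg = 28.898 * 1000 kJ/kg = 28898 kJ/kg
Q = 0.695 kg/s * 28898 kJ/kg * 0.966 = 19401 kW

19401 kW


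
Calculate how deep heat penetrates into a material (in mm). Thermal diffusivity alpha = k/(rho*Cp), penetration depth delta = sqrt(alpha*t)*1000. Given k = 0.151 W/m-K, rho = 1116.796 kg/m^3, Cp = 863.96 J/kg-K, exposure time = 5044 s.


alpha = 0.151 / (1116.796 * 863.96) = 1.5650e-07 m^2/s
alpha * t = 0.00078938
delta = sqrt(0.00078938) * 1000 = 28.096 mm

28.096 mm


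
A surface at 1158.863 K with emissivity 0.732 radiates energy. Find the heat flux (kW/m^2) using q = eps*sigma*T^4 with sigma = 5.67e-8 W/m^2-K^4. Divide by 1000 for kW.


T^4 = 1.8036e+12
q = 0.732 * 5.67e-8 * 1.8036e+12 / 1000 = 74.855 kW/m^2

74.855 kW/m^2


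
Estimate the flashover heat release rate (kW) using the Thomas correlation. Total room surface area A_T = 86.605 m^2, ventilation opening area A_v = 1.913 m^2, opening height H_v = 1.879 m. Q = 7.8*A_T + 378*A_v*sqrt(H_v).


7.8*A_T = 675.519
sqrt(H_v) = 1.3708
378*A_v*sqrt(H_v) = 991.22
Q = 675.519 + 991.22 = 1666.7 kW

1666.7 kW


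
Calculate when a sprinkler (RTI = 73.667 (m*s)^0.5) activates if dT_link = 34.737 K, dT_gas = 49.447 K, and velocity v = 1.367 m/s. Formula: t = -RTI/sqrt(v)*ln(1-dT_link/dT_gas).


dT_link/dT_gas = 0.70251
ln(1 - 0.70251) = -1.2124
t = -73.667 / sqrt(1.367) * -1.2124 = 76.388 s

76.388 s


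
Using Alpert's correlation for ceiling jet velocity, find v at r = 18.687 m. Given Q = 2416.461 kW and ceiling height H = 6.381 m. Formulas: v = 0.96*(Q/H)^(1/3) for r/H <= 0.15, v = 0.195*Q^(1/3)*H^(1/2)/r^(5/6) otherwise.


r/H = 18.687 / 6.381 = 2.9285
r/H > 0.15, so v = 0.195*Q^(1/3)*H^(1/2)/r^(5/6)
Q^(1/3) = 13.419
H^(1/2) = 2.5261
r^(5/6) = 11.471
v = 0.195 * 13.419 * 2.5261 / 11.471 = 0.57622 m/s

0.57622 m/s


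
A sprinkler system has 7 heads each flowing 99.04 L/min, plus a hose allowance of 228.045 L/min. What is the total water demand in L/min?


Sprinkler demand = 7 * 99.04 = 693.28 L/min
Total = 693.28 + 228.045 = 921.325 L/min

921.325 L/min


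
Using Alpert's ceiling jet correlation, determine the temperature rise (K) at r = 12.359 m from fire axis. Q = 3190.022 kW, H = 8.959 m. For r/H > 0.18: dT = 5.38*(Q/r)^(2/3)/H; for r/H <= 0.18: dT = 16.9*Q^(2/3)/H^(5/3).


r/H = 12.359 / 8.959 = 1.3795
r/H > 0.18, so dT = 5.38*(Q/r)^(2/3)/H
Q/r = 258.11
(Q/r)^(2/3) = 40.539
dT = 5.38 * 40.539 / 8.959 = 24.344 K

24.344 K


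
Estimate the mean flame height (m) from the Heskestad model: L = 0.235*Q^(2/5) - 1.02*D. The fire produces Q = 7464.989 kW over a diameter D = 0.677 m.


Q^(2/5) = 35.417
0.235 * Q^(2/5) = 8.3230
1.02 * D = 0.69054
L = 7.6325 m

7.6325 m


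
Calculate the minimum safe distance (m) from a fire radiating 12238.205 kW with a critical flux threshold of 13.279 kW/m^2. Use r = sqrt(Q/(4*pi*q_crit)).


4*pi*q_crit = 166.87
Q/(4*pi*q_crit) = 73.340
r = sqrt(73.340) = 8.5639 m

8.5639 m


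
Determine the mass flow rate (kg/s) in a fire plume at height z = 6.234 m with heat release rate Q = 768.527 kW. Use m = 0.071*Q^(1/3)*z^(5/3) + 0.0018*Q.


Q^(1/3) = 9.1598
z^(5/3) = 21.116
First term = 0.071 * 9.1598 * 21.116 = 13.733
Second term = 0.0018 * 768.527 = 1.3833
m = 15.116 kg/s

15.116 kg/s


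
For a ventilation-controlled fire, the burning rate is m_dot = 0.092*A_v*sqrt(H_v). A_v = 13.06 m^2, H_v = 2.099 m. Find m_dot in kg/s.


sqrt(H_v) = 1.4488
m_dot = 0.092 * 13.06 * 1.4488 = 1.7408 kg/s

1.7408 kg/s


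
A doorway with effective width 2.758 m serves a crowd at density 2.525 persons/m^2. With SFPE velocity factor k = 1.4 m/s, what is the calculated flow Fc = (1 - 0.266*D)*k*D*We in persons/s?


1 - 0.266*D = 1 - 0.266*2.525 = 0.32835
Fs = 0.32835 * 1.4 * 2.525 = 1.1607 persons/(s*m)
Fc = 1.1607 * 2.758 = 3.2013 persons/s

3.2013 persons/s


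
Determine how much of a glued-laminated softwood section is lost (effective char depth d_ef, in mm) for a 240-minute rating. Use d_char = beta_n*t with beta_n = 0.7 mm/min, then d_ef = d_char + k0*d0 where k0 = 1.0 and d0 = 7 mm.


d_char = 0.7 * 240 = 168 mm
d_ef = 168 + 1.0*7 = 175 mm

175 mm


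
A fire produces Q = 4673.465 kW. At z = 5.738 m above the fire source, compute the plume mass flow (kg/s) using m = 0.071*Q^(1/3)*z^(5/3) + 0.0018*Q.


Q^(1/3) = 16.719
z^(5/3) = 18.391
First term = 0.071 * 16.719 * 18.391 = 21.831
Second term = 0.0018 * 4673.465 = 8.4122
m = 30.243 kg/s

30.243 kg/s


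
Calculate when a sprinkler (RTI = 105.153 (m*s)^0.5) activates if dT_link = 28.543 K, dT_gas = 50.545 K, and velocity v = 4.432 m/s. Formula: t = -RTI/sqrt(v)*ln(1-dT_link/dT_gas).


dT_link/dT_gas = 0.56470
ln(1 - 0.56470) = -0.83173
t = -105.153 / sqrt(4.432) * -0.83173 = 41.544 s

41.544 s


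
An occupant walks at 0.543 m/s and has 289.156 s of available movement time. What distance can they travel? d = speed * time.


d = 0.543 * 289.156 = 157.01 m

157.01 m


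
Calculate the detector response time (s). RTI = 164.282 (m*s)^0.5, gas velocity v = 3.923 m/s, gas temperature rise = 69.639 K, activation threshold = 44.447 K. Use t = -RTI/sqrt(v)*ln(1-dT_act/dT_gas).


dT_act/dT_gas = 0.63825
ln(1 - 0.63825) = -1.0168
t = -164.282 / sqrt(3.923) * -1.0168 = 84.337 s

84.337 s


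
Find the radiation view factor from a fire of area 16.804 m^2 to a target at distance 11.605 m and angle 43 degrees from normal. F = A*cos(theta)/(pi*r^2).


cos(43 deg) = 0.73135
pi*r^2 = 423.10
F = 16.804 * 0.73135 / 423.10 = 0.029047

0.029047


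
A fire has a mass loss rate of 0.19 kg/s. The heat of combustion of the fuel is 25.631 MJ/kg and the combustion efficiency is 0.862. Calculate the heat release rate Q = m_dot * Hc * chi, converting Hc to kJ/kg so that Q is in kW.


Hc = 25.631 MJ/kg = 25.631 * 1000 kJ/kg = 25631 kJ/kg
Q = 0.19 kg/s * 25631 kJ/kg * 0.862 = 4197.8 kW

4197.8 kW


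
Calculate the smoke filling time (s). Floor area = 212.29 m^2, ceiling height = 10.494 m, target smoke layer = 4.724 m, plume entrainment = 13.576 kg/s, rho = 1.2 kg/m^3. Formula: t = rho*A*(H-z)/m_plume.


H - z = 5.77 m
t = 1.2 * 212.29 * 5.77 / 13.576 = 108.27 s

108.27 s


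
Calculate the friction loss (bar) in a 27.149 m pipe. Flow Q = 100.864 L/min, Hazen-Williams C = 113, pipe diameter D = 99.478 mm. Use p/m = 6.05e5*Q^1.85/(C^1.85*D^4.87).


Q^1.85 = 5092.3
C^1.85 = 6283.4
D^4.87 = 5.3571e+09
p/m = 9.1525e-05 bar/m
p_total = 9.1525e-05 * 27.149 = 0.0024848 bar

0.0024848 bar


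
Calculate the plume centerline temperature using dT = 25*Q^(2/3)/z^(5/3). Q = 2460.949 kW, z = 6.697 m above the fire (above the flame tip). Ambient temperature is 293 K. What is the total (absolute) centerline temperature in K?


Q^(2/3) = 182.28
z^(5/3) = 23.794
dT = 25 * 182.28 / 23.794 = 191.52 K
T = 293 + 191.52 = 484.52 K

484.52 K


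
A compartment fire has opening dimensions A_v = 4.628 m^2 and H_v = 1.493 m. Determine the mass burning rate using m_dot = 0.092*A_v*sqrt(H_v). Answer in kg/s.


sqrt(H_v) = 1.2219
m_dot = 0.092 * 4.628 * 1.2219 = 0.52025 kg/s

0.52025 kg/s


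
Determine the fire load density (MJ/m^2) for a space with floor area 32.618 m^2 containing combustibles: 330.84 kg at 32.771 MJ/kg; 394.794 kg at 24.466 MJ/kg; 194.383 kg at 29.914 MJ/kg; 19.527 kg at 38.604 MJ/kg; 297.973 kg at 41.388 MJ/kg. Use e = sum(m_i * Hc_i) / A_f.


Total energy = 330.84*32.771 + 394.794*24.466 + 194.383*29.914 + 19.527*38.604 + 297.973*41.388
= 10841.96 + 9659.030 + 5814.773 + 753.8203 + 12332.51
= 39402.09 MJ
e = 39402.09 / 32.618 = 1208.0 MJ/m^2

1208.0 MJ/m^2


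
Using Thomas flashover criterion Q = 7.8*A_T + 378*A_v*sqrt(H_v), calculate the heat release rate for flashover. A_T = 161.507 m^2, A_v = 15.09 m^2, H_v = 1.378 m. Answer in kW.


7.8*A_T = 1259.8
sqrt(H_v) = 1.1739
378*A_v*sqrt(H_v) = 6695.8
Q = 1259.8 + 6695.8 = 7955.6 kW

7955.6 kW


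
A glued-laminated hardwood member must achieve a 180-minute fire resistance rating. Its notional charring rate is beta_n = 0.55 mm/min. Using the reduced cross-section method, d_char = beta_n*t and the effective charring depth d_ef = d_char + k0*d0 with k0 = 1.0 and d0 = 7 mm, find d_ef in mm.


d_char = 0.55 * 180 = 99 mm
d_ef = 99 + 1.0*7 = 106 mm

106 mm


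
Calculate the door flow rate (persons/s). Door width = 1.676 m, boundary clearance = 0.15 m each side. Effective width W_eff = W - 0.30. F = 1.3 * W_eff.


W_eff = 1.676 - 0.30 = 1.376 m
F = 1.3 * 1.376 = 1.7888 persons/s

1.7888 persons/s


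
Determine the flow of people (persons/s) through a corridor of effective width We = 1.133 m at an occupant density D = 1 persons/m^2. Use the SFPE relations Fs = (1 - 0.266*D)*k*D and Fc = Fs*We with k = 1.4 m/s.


1 - 0.266*D = 1 - 0.266*1 = 0.734
Fs = 0.734 * 1.4 * 1 = 1.0276 persons/(s*m)
Fc = 1.0276 * 1.133 = 1.1643 persons/s

1.1643 persons/s


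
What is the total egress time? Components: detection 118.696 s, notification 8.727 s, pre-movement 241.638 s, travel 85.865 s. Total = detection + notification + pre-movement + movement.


Total = 118.696 + 8.727 + 241.638 + 85.865 = 454.926 s

454.926 s


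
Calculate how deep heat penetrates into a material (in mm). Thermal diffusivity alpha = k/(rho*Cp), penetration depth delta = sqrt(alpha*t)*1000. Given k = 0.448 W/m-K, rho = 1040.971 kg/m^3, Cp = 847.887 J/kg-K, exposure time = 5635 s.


alpha = 0.448 / (1040.971 * 847.887) = 5.0758e-07 m^2/s
alpha * t = 0.0028602
delta = sqrt(0.0028602) * 1000 = 53.481 mm

53.481 mm


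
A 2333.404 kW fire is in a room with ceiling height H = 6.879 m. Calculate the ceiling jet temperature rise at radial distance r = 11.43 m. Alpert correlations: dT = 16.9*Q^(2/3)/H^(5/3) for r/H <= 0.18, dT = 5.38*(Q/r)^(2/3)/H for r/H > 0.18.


r/H = 11.43 / 6.879 = 1.6616
r/H > 0.18, so dT = 5.38*(Q/r)^(2/3)/H
Q/r = 204.15
(Q/r)^(2/3) = 34.671
dT = 5.38 * 34.671 / 6.879 = 27.116 K

27.116 K


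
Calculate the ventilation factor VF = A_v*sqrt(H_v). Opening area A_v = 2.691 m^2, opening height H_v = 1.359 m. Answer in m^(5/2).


sqrt(H_v) = 1.1658
VF = 2.691 * 1.1658 = 3.1371 m^(5/2)

3.1371 m^(5/2)


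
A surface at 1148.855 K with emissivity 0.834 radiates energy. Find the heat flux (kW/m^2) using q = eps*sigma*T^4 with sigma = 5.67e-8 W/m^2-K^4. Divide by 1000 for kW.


T^4 = 1.7421e+12
q = 0.834 * 5.67e-8 * 1.7421e+12 / 1000 = 82.378 kW/m^2

82.378 kW/m^2


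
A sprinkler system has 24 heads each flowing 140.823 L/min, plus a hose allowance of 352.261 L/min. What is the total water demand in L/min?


Sprinkler demand = 24 * 140.823 = 3379.752 L/min
Total = 3379.752 + 352.261 = 3732.013 L/min

3732.013 L/min


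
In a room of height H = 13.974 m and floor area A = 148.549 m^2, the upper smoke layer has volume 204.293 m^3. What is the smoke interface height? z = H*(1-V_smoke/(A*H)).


V/(A*H) = 0.098415
1 - 0.098415 = 0.90158
z = 13.974 * 0.90158 = 12.599 m

12.599 m


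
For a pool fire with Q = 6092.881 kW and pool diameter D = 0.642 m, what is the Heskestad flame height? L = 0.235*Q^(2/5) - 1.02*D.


Q^(2/5) = 32.653
0.235 * Q^(2/5) = 7.6736
1.02 * D = 0.65484
L = 7.0187 m

7.0187 m


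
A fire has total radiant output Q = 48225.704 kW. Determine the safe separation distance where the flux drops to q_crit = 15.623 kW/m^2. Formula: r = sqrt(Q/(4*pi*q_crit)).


4*pi*q_crit = 196.32
Q/(4*pi*q_crit) = 245.64
r = sqrt(245.64) = 15.673 m

15.673 m


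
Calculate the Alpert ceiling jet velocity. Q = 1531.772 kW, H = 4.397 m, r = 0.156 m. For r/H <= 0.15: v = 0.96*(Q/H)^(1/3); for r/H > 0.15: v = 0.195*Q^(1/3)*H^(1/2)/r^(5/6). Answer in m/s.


r/H = 0.156 / 4.397 = 0.035479
r/H <= 0.15, so v = 0.96*(Q/H)^(1/3)
Q/H = 348.37
(Q/H)^(1/3) = 7.0363
v = 0.96 * 7.0363 = 6.7549 m/s

6.7549 m/s


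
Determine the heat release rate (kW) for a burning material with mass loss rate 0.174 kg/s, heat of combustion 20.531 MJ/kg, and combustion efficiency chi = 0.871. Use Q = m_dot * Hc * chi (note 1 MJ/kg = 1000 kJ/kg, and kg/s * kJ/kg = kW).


Hc = 20.531 MJ/kg = 20.531 * 1000 kJ/kg = 20531 kJ/kg
Q = 0.174 kg/s * 20531 kJ/kg * 0.871 = 3111.6 kW

3111.6 kW


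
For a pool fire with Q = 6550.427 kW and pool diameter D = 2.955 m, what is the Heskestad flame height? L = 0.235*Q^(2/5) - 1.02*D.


Q^(2/5) = 33.613
0.235 * Q^(2/5) = 7.8991
1.02 * D = 3.0141
L = 4.8850 m

4.8850 m


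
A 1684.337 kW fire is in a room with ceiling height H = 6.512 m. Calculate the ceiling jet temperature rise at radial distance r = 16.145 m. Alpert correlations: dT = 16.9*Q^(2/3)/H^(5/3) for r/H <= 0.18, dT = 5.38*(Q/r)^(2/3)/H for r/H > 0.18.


r/H = 16.145 / 6.512 = 2.4793
r/H > 0.18, so dT = 5.38*(Q/r)^(2/3)/H
Q/r = 104.33
(Q/r)^(2/3) = 22.161
dT = 5.38 * 22.161 / 6.512 = 18.309 K

18.309 K


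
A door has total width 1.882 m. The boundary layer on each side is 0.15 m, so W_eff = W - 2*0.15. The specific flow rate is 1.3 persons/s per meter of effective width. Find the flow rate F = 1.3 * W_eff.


W_eff = 1.882 - 0.30 = 1.582 m
F = 1.3 * 1.582 = 2.0566 persons/s

2.0566 persons/s


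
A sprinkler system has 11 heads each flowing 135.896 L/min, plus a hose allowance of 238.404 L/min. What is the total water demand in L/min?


Sprinkler demand = 11 * 135.896 = 1494.856 L/min
Total = 1494.856 + 238.404 = 1733.26 L/min

1733.26 L/min


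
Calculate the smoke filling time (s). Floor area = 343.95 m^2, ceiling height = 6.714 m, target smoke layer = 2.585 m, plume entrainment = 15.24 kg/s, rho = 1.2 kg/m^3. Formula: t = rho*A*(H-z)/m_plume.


H - z = 4.129 m
t = 1.2 * 343.95 * 4.129 / 15.24 = 111.82 s

111.82 s


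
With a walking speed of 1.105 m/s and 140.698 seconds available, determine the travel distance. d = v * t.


d = 1.105 * 140.698 = 155.47 m

155.47 m


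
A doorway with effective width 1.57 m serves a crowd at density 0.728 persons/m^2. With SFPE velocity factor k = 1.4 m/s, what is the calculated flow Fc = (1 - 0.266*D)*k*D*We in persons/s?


1 - 0.266*D = 1 - 0.266*0.728 = 0.80635
Fs = 0.80635 * 1.4 * 0.728 = 0.82183 persons/(s*m)
Fc = 0.82183 * 1.57 = 1.2903 persons/s

1.2903 persons/s


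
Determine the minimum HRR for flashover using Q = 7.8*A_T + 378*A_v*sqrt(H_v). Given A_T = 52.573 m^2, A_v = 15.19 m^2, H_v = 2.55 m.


7.8*A_T = 410.07
sqrt(H_v) = 1.5969
378*A_v*sqrt(H_v) = 9169.0
Q = 410.07 + 9169.0 = 9579.0 kW

9579.0 kW


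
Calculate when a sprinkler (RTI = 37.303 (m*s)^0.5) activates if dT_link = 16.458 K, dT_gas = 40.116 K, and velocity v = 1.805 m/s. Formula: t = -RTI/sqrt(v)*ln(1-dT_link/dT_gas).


dT_link/dT_gas = 0.41026
ln(1 - 0.41026) = -0.52807
t = -37.303 / sqrt(1.805) * -0.52807 = 14.662 s

14.662 s


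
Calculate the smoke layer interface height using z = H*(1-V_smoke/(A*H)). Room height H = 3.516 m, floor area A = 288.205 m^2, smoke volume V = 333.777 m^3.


V/(A*H) = 0.32939
1 - 0.32939 = 0.67061
z = 3.516 * 0.67061 = 2.3579 m

2.3579 m


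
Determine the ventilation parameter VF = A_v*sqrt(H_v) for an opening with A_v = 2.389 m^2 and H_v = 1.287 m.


sqrt(H_v) = 1.1345
VF = 2.389 * 1.1345 = 2.7102 m^(5/2)

2.7102 m^(5/2)


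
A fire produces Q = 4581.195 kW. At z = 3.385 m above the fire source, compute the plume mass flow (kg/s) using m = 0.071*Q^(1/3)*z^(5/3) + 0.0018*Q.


Q^(1/3) = 16.608
z^(5/3) = 7.6313
First term = 0.071 * 16.608 * 7.6313 = 8.9988
Second term = 0.0018 * 4581.195 = 8.2462
m = 17.245 kg/s

17.245 kg/s


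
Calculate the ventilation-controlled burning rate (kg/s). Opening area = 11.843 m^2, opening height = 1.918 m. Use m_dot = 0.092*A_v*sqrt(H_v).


sqrt(H_v) = 1.3849
m_dot = 0.092 * 11.843 * 1.3849 = 1.5089 kg/s

1.5089 kg/s


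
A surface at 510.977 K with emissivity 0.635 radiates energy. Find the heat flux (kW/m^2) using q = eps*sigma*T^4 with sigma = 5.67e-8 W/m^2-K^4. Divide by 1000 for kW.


T^4 = 6.8172e+10
q = 0.635 * 5.67e-8 * 6.8172e+10 / 1000 = 2.4545 kW/m^2

2.4545 kW/m^2


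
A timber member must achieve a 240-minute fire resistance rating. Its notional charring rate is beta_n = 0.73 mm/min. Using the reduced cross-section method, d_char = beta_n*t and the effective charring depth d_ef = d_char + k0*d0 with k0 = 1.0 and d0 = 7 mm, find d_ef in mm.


d_char = 0.73 * 240 = 175.2 mm
d_ef = 175.2 + 1.0*7 = 182.2 mm

182.2 mm


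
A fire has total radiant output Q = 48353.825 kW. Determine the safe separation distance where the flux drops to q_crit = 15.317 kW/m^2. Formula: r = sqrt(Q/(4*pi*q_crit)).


4*pi*q_crit = 192.48
Q/(4*pi*q_crit) = 251.22
r = sqrt(251.22) = 15.850 m

15.850 m


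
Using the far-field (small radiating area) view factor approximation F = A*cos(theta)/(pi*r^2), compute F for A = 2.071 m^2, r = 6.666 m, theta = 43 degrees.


cos(43 deg) = 0.73135
pi*r^2 = 139.60
F = 2.071 * 0.73135 / 139.60 = 0.010850

0.010850


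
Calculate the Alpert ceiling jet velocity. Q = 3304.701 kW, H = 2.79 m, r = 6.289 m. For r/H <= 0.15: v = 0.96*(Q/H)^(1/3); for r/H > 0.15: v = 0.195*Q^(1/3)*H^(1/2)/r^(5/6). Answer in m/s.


r/H = 6.289 / 2.79 = 2.2541
r/H > 0.15, so v = 0.195*Q^(1/3)*H^(1/2)/r^(5/6)
Q^(1/3) = 14.895
H^(1/2) = 1.6703
r^(5/6) = 4.6290
v = 0.195 * 14.895 * 1.6703 / 4.6290 = 1.0481 m/s

1.0481 m/s


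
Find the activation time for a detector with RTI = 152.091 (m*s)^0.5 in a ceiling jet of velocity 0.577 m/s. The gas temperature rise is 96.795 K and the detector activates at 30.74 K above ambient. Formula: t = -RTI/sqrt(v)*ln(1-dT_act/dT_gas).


dT_act/dT_gas = 0.31758
ln(1 - 0.31758) = -0.38211
t = -152.091 / sqrt(0.577) * -0.38211 = 76.507 s

76.507 s


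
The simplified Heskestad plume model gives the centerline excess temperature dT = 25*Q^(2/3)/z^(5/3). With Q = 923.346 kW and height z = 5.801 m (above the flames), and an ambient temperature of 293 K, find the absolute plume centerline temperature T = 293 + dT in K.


Q^(2/3) = 94.822
z^(5/3) = 18.729
dT = 25 * 94.822 / 18.729 = 126.57 K
T = 293 + 126.57 = 419.57 K

419.57 K


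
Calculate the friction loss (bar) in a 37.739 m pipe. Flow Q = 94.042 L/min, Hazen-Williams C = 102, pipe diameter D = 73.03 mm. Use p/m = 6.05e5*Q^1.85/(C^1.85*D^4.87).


Q^1.85 = 4473.5
C^1.85 = 5198.9
D^4.87 = 1.1892e+09
p/m = 0.00043776 bar/m
p_total = 0.00043776 * 37.739 = 0.016521 bar

0.016521 bar


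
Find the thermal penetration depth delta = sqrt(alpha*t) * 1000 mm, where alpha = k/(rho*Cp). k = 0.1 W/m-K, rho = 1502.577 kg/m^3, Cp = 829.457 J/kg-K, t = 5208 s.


alpha = 0.1 / (1502.577 * 829.457) = 8.0236e-08 m^2/s
alpha * t = 0.00041787
delta = sqrt(0.00041787) * 1000 = 20.442 mm

20.442 mm


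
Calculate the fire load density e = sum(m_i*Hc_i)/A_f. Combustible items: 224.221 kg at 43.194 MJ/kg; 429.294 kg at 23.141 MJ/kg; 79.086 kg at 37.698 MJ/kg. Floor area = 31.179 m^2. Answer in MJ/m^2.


Total energy = 224.221*43.194 + 429.294*23.141 + 79.086*37.698
= 9685.002 + 9934.292 + 2981.384
= 22600.68 MJ
e = 22600.68 / 31.179 = 724.87 MJ/m^2

724.87 MJ/m^2


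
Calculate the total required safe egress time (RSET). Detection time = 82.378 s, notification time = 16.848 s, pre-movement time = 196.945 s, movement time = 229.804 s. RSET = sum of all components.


Total = 82.378 + 16.848 + 196.945 + 229.804 = 525.975 s

525.975 s


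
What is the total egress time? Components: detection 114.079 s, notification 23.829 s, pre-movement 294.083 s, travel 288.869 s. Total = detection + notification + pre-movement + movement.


Total = 114.079 + 23.829 + 294.083 + 288.869 = 720.86 s

720.86 s


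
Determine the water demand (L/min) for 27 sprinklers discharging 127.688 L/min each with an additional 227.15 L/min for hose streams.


Sprinkler demand = 27 * 127.688 = 3447.576 L/min
Total = 3447.576 + 227.15 = 3674.726 L/min

3674.726 L/min


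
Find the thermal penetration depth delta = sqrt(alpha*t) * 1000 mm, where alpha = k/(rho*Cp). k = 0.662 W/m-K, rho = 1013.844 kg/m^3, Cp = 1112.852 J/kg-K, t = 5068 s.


alpha = 0.662 / (1013.844 * 1112.852) = 5.8675e-07 m^2/s
alpha * t = 0.0029736
delta = sqrt(0.0029736) * 1000 = 54.531 mm

54.531 mm


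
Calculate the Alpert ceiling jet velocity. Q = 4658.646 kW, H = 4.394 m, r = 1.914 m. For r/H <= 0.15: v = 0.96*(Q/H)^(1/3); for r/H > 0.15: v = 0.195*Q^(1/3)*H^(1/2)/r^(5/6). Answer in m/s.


r/H = 1.914 / 4.394 = 0.43559
r/H > 0.15, so v = 0.195*Q^(1/3)*H^(1/2)/r^(5/6)
Q^(1/3) = 16.701
H^(1/2) = 2.0962
r^(5/6) = 1.7177
v = 0.195 * 16.701 * 2.0962 / 1.7177 = 3.9744 m/s

3.9744 m/s


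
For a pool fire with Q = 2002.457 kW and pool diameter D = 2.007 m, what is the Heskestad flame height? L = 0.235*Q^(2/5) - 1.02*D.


Q^(2/5) = 20.923
0.235 * Q^(2/5) = 4.9169
1.02 * D = 2.0471
L = 2.8698 m

2.8698 m


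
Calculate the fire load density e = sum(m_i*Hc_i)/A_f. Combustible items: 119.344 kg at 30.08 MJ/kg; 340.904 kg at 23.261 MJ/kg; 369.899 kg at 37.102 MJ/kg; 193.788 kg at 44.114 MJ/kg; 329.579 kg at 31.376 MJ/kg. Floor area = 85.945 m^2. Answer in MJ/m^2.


Total energy = 119.344*30.08 + 340.904*23.261 + 369.899*37.102 + 193.788*44.114 + 329.579*31.376
= 3589.868 + 7929.768 + 13723.99 + 8548.764 + 10340.87
= 44133.26 MJ
e = 44133.26 / 85.945 = 513.51 MJ/m^2

513.51 MJ/m^2


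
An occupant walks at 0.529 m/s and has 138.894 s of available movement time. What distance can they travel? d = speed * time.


d = 0.529 * 138.894 = 73.475 m

73.475 m


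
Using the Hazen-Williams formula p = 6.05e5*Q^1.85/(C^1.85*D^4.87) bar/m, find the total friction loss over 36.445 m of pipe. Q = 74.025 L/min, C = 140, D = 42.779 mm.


Q^1.85 = 2873.1
C^1.85 = 9339.8
D^4.87 = 8.7921e+07
p/m = 0.0021168 bar/m
p_total = 0.0021168 * 36.445 = 0.077146 bar

0.077146 bar


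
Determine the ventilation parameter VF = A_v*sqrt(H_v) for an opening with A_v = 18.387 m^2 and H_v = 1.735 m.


sqrt(H_v) = 1.3172
VF = 18.387 * 1.3172 = 24.219 m^(5/2)

24.219 m^(5/2)


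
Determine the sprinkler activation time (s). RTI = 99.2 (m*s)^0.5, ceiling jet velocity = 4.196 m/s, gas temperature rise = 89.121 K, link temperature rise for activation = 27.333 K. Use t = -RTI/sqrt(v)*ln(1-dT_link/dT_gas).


dT_link/dT_gas = 0.30670
ln(1 - 0.30670) = -0.36629
t = -99.2 / sqrt(4.196) * -0.36629 = 17.738 s

17.738 s


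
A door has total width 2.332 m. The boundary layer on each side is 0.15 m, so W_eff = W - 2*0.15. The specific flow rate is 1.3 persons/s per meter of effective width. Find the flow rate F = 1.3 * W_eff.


W_eff = 2.332 - 0.30 = 2.032 m
F = 1.3 * 2.032 = 2.6416 persons/s

2.6416 persons/s


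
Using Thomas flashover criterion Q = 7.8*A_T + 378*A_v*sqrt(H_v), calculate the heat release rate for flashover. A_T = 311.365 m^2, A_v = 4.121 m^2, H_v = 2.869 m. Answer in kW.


7.8*A_T = 2428.647
sqrt(H_v) = 1.6938
378*A_v*sqrt(H_v) = 2638.5
Q = 2428.647 + 2638.5 = 5067.2 kW

5067.2 kW


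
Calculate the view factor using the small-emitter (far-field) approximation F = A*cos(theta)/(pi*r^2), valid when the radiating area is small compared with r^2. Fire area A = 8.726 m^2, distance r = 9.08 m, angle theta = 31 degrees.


cos(31 deg) = 0.85717
pi*r^2 = 259.01
F = 8.726 * 0.85717 / 259.01 = 0.028877

0.028877


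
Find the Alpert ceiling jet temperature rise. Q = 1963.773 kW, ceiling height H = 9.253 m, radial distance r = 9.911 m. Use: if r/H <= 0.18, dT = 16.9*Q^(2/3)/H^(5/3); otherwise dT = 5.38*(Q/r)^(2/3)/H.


r/H = 9.911 / 9.253 = 1.0711
r/H > 0.18, so dT = 5.38*(Q/r)^(2/3)/H
Q/r = 198.14
(Q/r)^(2/3) = 33.987
dT = 5.38 * 33.987 / 9.253 = 19.761 K

19.761 K


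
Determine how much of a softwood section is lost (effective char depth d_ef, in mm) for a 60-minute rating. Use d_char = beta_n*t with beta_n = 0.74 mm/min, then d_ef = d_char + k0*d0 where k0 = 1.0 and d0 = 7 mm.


d_char = 0.74 * 60 = 44.4 mm
d_ef = 44.4 + 1.0*7 = 51.4 mm

51.4 mm


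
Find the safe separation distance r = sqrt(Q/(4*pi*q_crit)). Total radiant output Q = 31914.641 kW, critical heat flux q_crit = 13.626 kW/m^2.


4*pi*q_crit = 171.23
Q/(4*pi*q_crit) = 186.39
r = sqrt(186.39) = 13.652 m

13.652 m


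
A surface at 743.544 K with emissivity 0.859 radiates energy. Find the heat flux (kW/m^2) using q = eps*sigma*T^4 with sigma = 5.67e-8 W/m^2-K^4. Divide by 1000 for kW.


T^4 = 3.0565e+11
q = 0.859 * 5.67e-8 * 3.0565e+11 / 1000 = 14.887 kW/m^2

14.887 kW/m^2


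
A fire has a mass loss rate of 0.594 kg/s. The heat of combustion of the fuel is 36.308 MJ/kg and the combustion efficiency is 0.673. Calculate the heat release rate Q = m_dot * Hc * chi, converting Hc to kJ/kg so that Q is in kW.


Hc = 36.308 MJ/kg = 36.308 * 1000 kJ/kg = 36308 kJ/kg
Q = 0.594 kg/s * 36308 kJ/kg * 0.673 = 14515 kW

14515 kW


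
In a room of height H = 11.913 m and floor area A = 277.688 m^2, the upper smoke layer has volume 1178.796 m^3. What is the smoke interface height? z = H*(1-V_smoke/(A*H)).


V/(A*H) = 0.35634
1 - 0.35634 = 0.64366
z = 11.913 * 0.64366 = 7.6680 m

7.6680 m


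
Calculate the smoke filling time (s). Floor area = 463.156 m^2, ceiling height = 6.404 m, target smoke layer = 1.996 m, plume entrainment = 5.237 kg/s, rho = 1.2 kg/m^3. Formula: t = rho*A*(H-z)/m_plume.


H - z = 4.408 m
t = 1.2 * 463.156 * 4.408 / 5.237 = 467.81 s

467.81 s


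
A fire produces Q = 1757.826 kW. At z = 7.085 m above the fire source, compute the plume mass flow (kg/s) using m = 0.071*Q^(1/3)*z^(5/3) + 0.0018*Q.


Q^(1/3) = 12.069
z^(5/3) = 26.136
First term = 0.071 * 12.069 * 26.136 = 22.395
Second term = 0.0018 * 1757.826 = 3.1641
m = 25.559 kg/s

25.559 kg/s


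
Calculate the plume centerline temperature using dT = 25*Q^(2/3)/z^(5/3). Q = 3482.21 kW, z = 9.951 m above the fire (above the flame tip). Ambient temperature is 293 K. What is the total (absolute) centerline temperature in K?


Q^(2/3) = 229.74
z^(5/3) = 46.037
dT = 25 * 229.74 / 46.037 = 124.76 K
T = 293 + 124.76 = 417.76 K

417.76 K


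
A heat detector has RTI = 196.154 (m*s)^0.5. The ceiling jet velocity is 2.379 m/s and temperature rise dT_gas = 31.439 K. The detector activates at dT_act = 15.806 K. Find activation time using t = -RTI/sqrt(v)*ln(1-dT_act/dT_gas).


dT_act/dT_gas = 0.50275
ln(1 - 0.50275) = -0.69867
t = -196.154 / sqrt(2.379) * -0.69867 = 88.852 s

88.852 s
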